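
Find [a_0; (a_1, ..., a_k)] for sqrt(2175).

[46; (1, 1, 1, 3, 15, 3, 1, 1, 1, 92)]

Write x_i = (sqrt(2175) + m_i)/d_i with (m_0, d_0) = (0, 1). a_0 = floor(sqrt(2175)) = 46, since 46^2 = 2116 <= 2175 < 2209 = 47^2.
Iterate m_{i+1} = d_i*a_i - m_i, d_{i+1} = (2175 - m_{i+1}^2)/d_i, a_{i+1} = floor((a_0 + m_{i+1})/d_{i+1}):
  m_1 = 1*46 - 0 = 46, d_1 = (2175 - 46^2)/1 = 59/1 = 59, a_1 = floor((46 + 46)/59) = 1.
  m_2 = 59*1 - 46 = 13, d_2 = (2175 - 13^2)/59 = 2006/59 = 34, a_2 = floor((46 + 13)/34) = 1.
  m_3 = 34*1 - 13 = 21, d_3 = (2175 - 21^2)/34 = 1734/34 = 51, a_3 = floor((46 + 21)/51) = 1.
  m_4 = 51*1 - 21 = 30, d_4 = (2175 - 30^2)/51 = 1275/51 = 25, a_4 = floor((46 + 30)/25) = 3.
  m_5 = 25*3 - 30 = 45, d_5 = (2175 - 45^2)/25 = 150/25 = 6, a_5 = floor((46 + 45)/6) = 15.
  m_6 = 6*15 - 45 = 45, d_6 = (2175 - 45^2)/6 = 150/6 = 25, a_6 = floor((46 + 45)/25) = 3.
  m_7 = 25*3 - 45 = 30, d_7 = (2175 - 30^2)/25 = 1275/25 = 51, a_7 = floor((46 + 30)/51) = 1.
  m_8 = 51*1 - 30 = 21, d_8 = (2175 - 21^2)/51 = 1734/51 = 34, a_8 = floor((46 + 21)/34) = 1.
  m_9 = 34*1 - 21 = 13, d_9 = (2175 - 13^2)/34 = 2006/34 = 59, a_9 = floor((46 + 13)/59) = 1.
  m_10 = 59*1 - 13 = 46, d_10 = (2175 - 46^2)/59 = 59/59 = 1, a_10 = floor((46 + 46)/1) = 92.
  m_11 = 1*92 - 46 = 46, d_11 = (2175 - 46^2)/1 = 59/1 = 59: (m_11, d_11) = (m_1, d_1) = (46, 59), so from here the quotients repeat a_1, ..., a_10; the period length is 10.
Hence the expansion of sqrt(2175) is a_0 = 46 followed by the repeating block 1, 1, 1, 3, 15, 3, 1, 1, 1, 92 (period 10).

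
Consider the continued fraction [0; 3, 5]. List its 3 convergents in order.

Using the convergent recurrence p_i = a_i*p_{i-1} + p_{i-2}, q_i = a_i*q_{i-1} + q_{i-2} with p_{-2}=0, p_{-1}=1, q_{-2}=1, q_{-1}=0:
  i=0: a_0=0, p_0 = 0*1 + 0 = 0, q_0 = 0*0 + 1 = 1.
  i=1: a_1=3, p_1 = 3*0 + 1 = 1, q_1 = 3*1 + 0 = 3.
  i=2: a_2=5, p_2 = 5*1 + 0 = 5, q_2 = 5*3 + 1 = 16.

0/1, 1/3, 5/16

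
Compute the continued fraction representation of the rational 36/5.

Run the Euclidean algorithm on 36 and 5; the successive quotients are the partial quotients a_0, a_1, ... (each step inverts the fractional part left over by the previous one):
  36 = 7*5 + 1, so a_0 = 7.
  5 = 5*1 + 0, so a_1 = 5.
The remainder reaches 0 after 2 divisions, so the expansion has 2 partial quotients, read off in order.

[7; 5]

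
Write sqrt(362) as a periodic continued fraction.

[19; (38)]

Write x_i = (sqrt(362) + m_i)/d_i with (m_0, d_0) = (0, 1). a_0 = floor(sqrt(362)) = 19, since 19^2 = 361 <= 362 < 400 = 20^2.
Iterate m_{i+1} = d_i*a_i - m_i, d_{i+1} = (362 - m_{i+1}^2)/d_i, a_{i+1} = floor((a_0 + m_{i+1})/d_{i+1}):
  m_1 = 1*19 - 0 = 19, d_1 = (362 - 19^2)/1 = 1/1 = 1, a_1 = floor((19 + 19)/1) = 38.
  m_2 = 1*38 - 19 = 19, d_2 = (362 - 19^2)/1 = 1/1 = 1: (m_2, d_2) = (m_1, d_1) = (19, 1), so from here the quotient a_1 repeats; the period length is 1.
Hence the expansion of sqrt(362) is a_0 = 19 followed by the repeating block 38 (period 1).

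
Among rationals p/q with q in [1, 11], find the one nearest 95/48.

Expand x = 95/48 as a continued fraction with the Euclidean algorithm:
  95 = 1*48 + 47, so a_0 = 1.
  48 = 1*47 + 1, so a_1 = 1.
  47 = 47*1 + 0, so a_2 = 47.
so x = [1; 1, 47].
Convergents (p_i = a_i*p_{i-1} + p_{i-2}, q_i = a_i*q_{i-1} + q_{i-2} with p_{-2}=0, p_{-1}=1, q_{-2}=1, q_{-1}=0), until the denominator exceeds 11:
  i=0: a_0=1, p_0 = 1*1 + 0 = 1, q_0 = 1*0 + 1 = 1.
  i=1: a_1=1, p_1 = 1*1 + 1 = 2, q_1 = 1*1 + 0 = 1.
  i=2: a_2=47, p_2 = 47*2 + 1 = 95, q_2 = 47*1 + 1 = 48.
q_2 = 48 > 11, so the last convergent with denominator <= 11 is p_1/q_1 = 2/1.
The closest fraction with denominator <= 11 is either p_1/q_1 or the intermediate fraction (k*p_1 + p_0)/(k*q_1 + q_0) with the largest k >= 1 whose denominator stays <= 11; these approach x as k grows, and every other convergent or intermediate fraction in range is farther away.
Largest k: floor((11 - q_0)/q_1) = floor((11 - 1)/1) = 10.
That gives (10*2 + 1)/(10*1 + 1) = 21/11.
Compare the errors: |x - 2/1| = |95*1 - 2*48|/(48*1) = 1/48, and |x - 21/11| = |95*11 - 21*48|/(48*11) = 37/528.
Cross-multiplying, 1*528 = 528 < 1776 = 37*48, so 1/48 is smaller: the convergent 2/1 is closer to x than 21/11.

2/1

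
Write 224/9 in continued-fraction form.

[24; 1, 8]

Run the Euclidean algorithm on 224 and 9; the successive quotients are the partial quotients a_0, a_1, ... (each step inverts the fractional part left over by the previous one):
  224 = 24*9 + 8, so a_0 = 24.
  9 = 1*8 + 1, so a_1 = 1.
  8 = 8*1 + 0, so a_2 = 8.
The remainder reaches 0 after 3 divisions, so the expansion has 3 partial quotients, read off in order.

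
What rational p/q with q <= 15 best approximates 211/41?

36/7

Expand x = 211/41 as a continued fraction with the Euclidean algorithm:
  211 = 5*41 + 6, so a_0 = 5.
  41 = 6*6 + 5, so a_1 = 6.
  6 = 1*5 + 1, so a_2 = 1.
  5 = 5*1 + 0, so a_3 = 5.
so x = [5; 6, 1, 5].
Convergents (p_i = a_i*p_{i-1} + p_{i-2}, q_i = a_i*q_{i-1} + q_{i-2} with p_{-2}=0, p_{-1}=1, q_{-2}=1, q_{-1}=0), until the denominator exceeds 15:
  i=0: a_0=5, p_0 = 5*1 + 0 = 5, q_0 = 5*0 + 1 = 1.
  i=1: a_1=6, p_1 = 6*5 + 1 = 31, q_1 = 6*1 + 0 = 6.
  i=2: a_2=1, p_2 = 1*31 + 5 = 36, q_2 = 1*6 + 1 = 7.
  i=3: a_3=5, p_3 = 5*36 + 31 = 211, q_3 = 5*7 + 6 = 41.
q_3 = 41 > 15, so the last convergent with denominator <= 15 is p_2/q_2 = 36/7.
The closest fraction with denominator <= 15 is either p_2/q_2 or the intermediate fraction (k*p_2 + p_1)/(k*q_2 + q_1) with the largest k >= 1 whose denominator stays <= 15; these approach x as k grows, and every other convergent or intermediate fraction in range is farther away.
Largest k: floor((15 - q_1)/q_2) = floor((15 - 6)/7) = 1.
That gives (1*36 + 31)/(1*7 + 6) = 67/13.
Compare the errors: |x - 36/7| = |211*7 - 36*41|/(41*7) = 1/287, and |x - 67/13| = |211*13 - 67*41|/(41*13) = 4/533.
Cross-multiplying, 1*533 = 533 < 1148 = 4*287, so 1/287 is smaller: the convergent 36/7 is closer to x than 67/13.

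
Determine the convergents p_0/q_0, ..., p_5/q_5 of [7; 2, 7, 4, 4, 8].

7/1, 15/2, 112/15, 463/62, 1964/263, 16175/2166

Using the convergent recurrence p_i = a_i*p_{i-1} + p_{i-2}, q_i = a_i*q_{i-1} + q_{i-2} with p_{-2}=0, p_{-1}=1, q_{-2}=1, q_{-1}=0:
  i=0: a_0=7, p_0 = 7*1 + 0 = 7, q_0 = 7*0 + 1 = 1.
  i=1: a_1=2, p_1 = 2*7 + 1 = 15, q_1 = 2*1 + 0 = 2.
  i=2: a_2=7, p_2 = 7*15 + 7 = 112, q_2 = 7*2 + 1 = 15.
  i=3: a_3=4, p_3 = 4*112 + 15 = 463, q_3 = 4*15 + 2 = 62.
  i=4: a_4=4, p_4 = 4*463 + 112 = 1964, q_4 = 4*62 + 15 = 263.
  i=5: a_5=8, p_5 = 8*1964 + 463 = 16175, q_5 = 8*263 + 62 = 2166.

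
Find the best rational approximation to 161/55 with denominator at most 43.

Expand x = 161/55 as a continued fraction with the Euclidean algorithm:
  161 = 2*55 + 51, so a_0 = 2.
  55 = 1*51 + 4, so a_1 = 1.
  51 = 12*4 + 3, so a_2 = 12.
  4 = 1*3 + 1, so a_3 = 1.
  3 = 3*1 + 0, so a_4 = 3.
so x = [2; 1, 12, 1, 3].
Convergents (p_i = a_i*p_{i-1} + p_{i-2}, q_i = a_i*q_{i-1} + q_{i-2} with p_{-2}=0, p_{-1}=1, q_{-2}=1, q_{-1}=0), until the denominator exceeds 43:
  i=0: a_0=2, p_0 = 2*1 + 0 = 2, q_0 = 2*0 + 1 = 1.
  i=1: a_1=1, p_1 = 1*2 + 1 = 3, q_1 = 1*1 + 0 = 1.
  i=2: a_2=12, p_2 = 12*3 + 2 = 38, q_2 = 12*1 + 1 = 13.
  i=3: a_3=1, p_3 = 1*38 + 3 = 41, q_3 = 1*13 + 1 = 14.
  i=4: a_4=3, p_4 = 3*41 + 38 = 161, q_4 = 3*14 + 13 = 55.
q_4 = 55 > 43, so the last convergent with denominator <= 43 is p_3/q_3 = 41/14.
The closest fraction with denominator <= 43 is either p_3/q_3 or the intermediate fraction (k*p_3 + p_2)/(k*q_3 + q_2) with the largest k >= 1 whose denominator stays <= 43; these approach x as k grows, and every other convergent or intermediate fraction in range is farther away.
Largest k: floor((43 - q_2)/q_3) = floor((43 - 13)/14) = 2.
That gives (2*41 + 38)/(2*14 + 13) = 120/41.
Compare the errors: |x - 41/14| = |161*14 - 41*55|/(55*14) = 1/770, and |x - 120/41| = |161*41 - 120*55|/(55*41) = 1/2255.
Cross-multiplying, 1*770 = 770 < 2255 = 1*2255, so 1/2255 is smaller: the intermediate fraction 120/41 is closer to x than 41/14.

120/41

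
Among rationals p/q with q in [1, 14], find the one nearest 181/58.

Expand x = 181/58 as a continued fraction with the Euclidean algorithm:
  181 = 3*58 + 7, so a_0 = 3.
  58 = 8*7 + 2, so a_1 = 8.
  7 = 3*2 + 1, so a_2 = 3.
  2 = 2*1 + 0, so a_3 = 2.
so x = [3; 8, 3, 2].
Convergents (p_i = a_i*p_{i-1} + p_{i-2}, q_i = a_i*q_{i-1} + q_{i-2} with p_{-2}=0, p_{-1}=1, q_{-2}=1, q_{-1}=0), until the denominator exceeds 14:
  i=0: a_0=3, p_0 = 3*1 + 0 = 3, q_0 = 3*0 + 1 = 1.
  i=1: a_1=8, p_1 = 8*3 + 1 = 25, q_1 = 8*1 + 0 = 8.
  i=2: a_2=3, p_2 = 3*25 + 3 = 78, q_2 = 3*8 + 1 = 25.
q_2 = 25 > 14, so the last convergent with denominator <= 14 is p_1/q_1 = 25/8.
The closest fraction with denominator <= 14 is either p_1/q_1 or the intermediate fraction (k*p_1 + p_0)/(k*q_1 + q_0) with the largest k >= 1 whose denominator stays <= 14; these approach x as k grows, and every other convergent or intermediate fraction in range is farther away.
Largest k: floor((14 - q_0)/q_1) = floor((14 - 1)/8) = 1.
That gives (1*25 + 3)/(1*8 + 1) = 28/9.
Compare the errors: |x - 25/8| = |181*8 - 25*58|/(58*8) = 2/464, and |x - 28/9| = |181*9 - 28*58|/(58*9) = 5/522.
Cross-multiplying, 2*522 = 1044 < 2320 = 5*464, so 2/464 is smaller: the convergent 25/8 is closer to x than 28/9.

25/8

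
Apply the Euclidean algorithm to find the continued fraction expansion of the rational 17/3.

[5; 1, 2]

Run the Euclidean algorithm on 17 and 3; the successive quotients are the partial quotients a_0, a_1, ... (each step inverts the fractional part left over by the previous one):
  17 = 5*3 + 2, so a_0 = 5.
  3 = 1*2 + 1, so a_1 = 1.
  2 = 2*1 + 0, so a_2 = 2.
The remainder reaches 0 after 3 divisions, so the expansion has 3 partial quotients, read off in order.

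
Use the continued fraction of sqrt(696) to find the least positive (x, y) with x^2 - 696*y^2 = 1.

(x, y) = (1451, 55)

First expand sqrt(696) as a continued fraction. With x_i = (sqrt(696) + m_i)/d_i and (m_0, d_0) = (0, 1): a_0 = floor(sqrt(696)) = 26, since 26^2 = 676 <= 696 < 729 = 27^2.
Iterate m_{i+1} = d_i*a_i - m_i, d_{i+1} = (696 - m_{i+1}^2)/d_i, a_{i+1} = floor((a_0 + m_{i+1})/d_{i+1}):
  m_1 = 1*26 - 0 = 26, d_1 = (696 - 26^2)/1 = 20/1 = 20, a_1 = floor((26 + 26)/20) = 2.
  m_2 = 20*2 - 26 = 14, d_2 = (696 - 14^2)/20 = 500/20 = 25, a_2 = floor((26 + 14)/25) = 1.
  m_3 = 25*1 - 14 = 11, d_3 = (696 - 11^2)/25 = 575/25 = 23, a_3 = floor((26 + 11)/23) = 1.
  m_4 = 23*1 - 11 = 12, d_4 = (696 - 12^2)/23 = 552/23 = 24, a_4 = floor((26 + 12)/24) = 1.
  m_5 = 24*1 - 12 = 12, d_5 = (696 - 12^2)/24 = 552/24 = 23, a_5 = floor((26 + 12)/23) = 1.
  m_6 = 23*1 - 12 = 11, d_6 = (696 - 11^2)/23 = 575/23 = 25, a_6 = floor((26 + 11)/25) = 1.
  m_7 = 25*1 - 11 = 14, d_7 = (696 - 14^2)/25 = 500/25 = 20, a_7 = floor((26 + 14)/20) = 2.
  m_8 = 20*2 - 14 = 26, d_8 = (696 - 26^2)/20 = 20/20 = 1, a_8 = floor((26 + 26)/1) = 52.
  m_9 = 1*52 - 26 = 26, d_9 = (696 - 26^2)/1 = 20/1 = 20: (m_9, d_9) = (m_1, d_1) = (26, 20), so from here the quotients repeat a_1, ..., a_8; the period length is 8.
So sqrt(696) = [26; (2, 1, 1, 1, 1, 1, 2, 52)] with period length k = 8.
k is even, so the fundamental solution of x^2 - 696y^2 = 1 is (p_{k-1}, q_{k-1}) = (p_7, q_7); compute convergents through index 7.
Convergents (p_i = a_i*p_{i-1} + p_{i-2}, q_i = a_i*q_{i-1} + q_{i-2} with p_{-2}=0, p_{-1}=1, q_{-2}=1, q_{-1}=0):
  i=0: a_0=26, p_0 = 26*1 + 0 = 26, q_0 = 26*0 + 1 = 1.
  i=1: a_1=2, p_1 = 2*26 + 1 = 53, q_1 = 2*1 + 0 = 2.
  i=2: a_2=1, p_2 = 1*53 + 26 = 79, q_2 = 1*2 + 1 = 3.
  i=3: a_3=1, p_3 = 1*79 + 53 = 132, q_3 = 1*3 + 2 = 5.
  i=4: a_4=1, p_4 = 1*132 + 79 = 211, q_4 = 1*5 + 3 = 8.
  i=5: a_5=1, p_5 = 1*211 + 132 = 343, q_5 = 1*8 + 5 = 13.
  i=6: a_6=1, p_6 = 1*343 + 211 = 554, q_6 = 1*13 + 8 = 21.
  i=7: a_7=2, p_7 = 2*554 + 343 = 1451, q_7 = 2*21 + 13 = 55.
Check: 1451^2 - 696*55^2 = 2105401 - 2105400 = 1, so (x, y) = (1451, 55) solves the equation, and by the theorem it is the least positive solution.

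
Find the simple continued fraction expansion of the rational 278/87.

Run the Euclidean algorithm on 278 and 87; the successive quotients are the partial quotients a_0, a_1, ... (each step inverts the fractional part left over by the previous one):
  278 = 3*87 + 17, so a_0 = 3.
  87 = 5*17 + 2, so a_1 = 5.
  17 = 8*2 + 1, so a_2 = 8.
  2 = 2*1 + 0, so a_3 = 2.
The remainder reaches 0 after 4 divisions, so the expansion has 4 partial quotients, read off in order.

[3; 5, 8, 2]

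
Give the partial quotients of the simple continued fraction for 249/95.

Run the Euclidean algorithm on 249 and 95; the successive quotients are the partial quotients a_0, a_1, ... (each step inverts the fractional part left over by the previous one):
  249 = 2*95 + 59, so a_0 = 2.
  95 = 1*59 + 36, so a_1 = 1.
  59 = 1*36 + 23, so a_2 = 1.
  36 = 1*23 + 13, so a_3 = 1.
  23 = 1*13 + 10, so a_4 = 1.
  13 = 1*10 + 3, so a_5 = 1.
  10 = 3*3 + 1, so a_6 = 3.
  3 = 3*1 + 0, so a_7 = 3.
The remainder reaches 0 after 8 divisions, so the expansion has 8 partial quotients, read off in order.

[2; 1, 1, 1, 1, 1, 3, 3]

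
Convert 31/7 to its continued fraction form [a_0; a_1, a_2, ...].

Run the Euclidean algorithm on 31 and 7; the successive quotients are the partial quotients a_0, a_1, ... (each step inverts the fractional part left over by the previous one):
  31 = 4*7 + 3, so a_0 = 4.
  7 = 2*3 + 1, so a_1 = 2.
  3 = 3*1 + 0, so a_2 = 3.
The remainder reaches 0 after 3 divisions, so the expansion has 3 partial quotients, read off in order.

[4; 2, 3]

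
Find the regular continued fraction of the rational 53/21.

Run the Euclidean algorithm on 53 and 21; the successive quotients are the partial quotients a_0, a_1, ... (each step inverts the fractional part left over by the previous one):
  53 = 2*21 + 11, so a_0 = 2.
  21 = 1*11 + 10, so a_1 = 1.
  11 = 1*10 + 1, so a_2 = 1.
  10 = 10*1 + 0, so a_3 = 10.
The remainder reaches 0 after 4 divisions, so the expansion has 4 partial quotients, read off in order.

[2; 1, 1, 10]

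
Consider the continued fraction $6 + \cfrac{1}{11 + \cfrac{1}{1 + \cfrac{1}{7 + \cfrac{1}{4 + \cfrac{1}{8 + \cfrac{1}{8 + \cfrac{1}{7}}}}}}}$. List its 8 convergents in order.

Using the convergent recurrence p_i = a_i*p_{i-1} + p_{i-2}, q_i = a_i*q_{i-1} + q_{i-2} with p_{-2}=0, p_{-1}=1, q_{-2}=1, q_{-1}=0:
  i=0: a_0=6, p_0 = 6*1 + 0 = 6, q_0 = 6*0 + 1 = 1.
  i=1: a_1=11, p_1 = 11*6 + 1 = 67, q_1 = 11*1 + 0 = 11.
  i=2: a_2=1, p_2 = 1*67 + 6 = 73, q_2 = 1*11 + 1 = 12.
  i=3: a_3=7, p_3 = 7*73 + 67 = 578, q_3 = 7*12 + 11 = 95.
  i=4: a_4=4, p_4 = 4*578 + 73 = 2385, q_4 = 4*95 + 12 = 392.
  i=5: a_5=8, p_5 = 8*2385 + 578 = 19658, q_5 = 8*392 + 95 = 3231.
  i=6: a_6=8, p_6 = 8*19658 + 2385 = 159649, q_6 = 8*3231 + 392 = 26240.
  i=7: a_7=7, p_7 = 7*159649 + 19658 = 1137201, q_7 = 7*26240 + 3231 = 186911.

6/1, 67/11, 73/12, 578/95, 2385/392, 19658/3231, 159649/26240, 1137201/186911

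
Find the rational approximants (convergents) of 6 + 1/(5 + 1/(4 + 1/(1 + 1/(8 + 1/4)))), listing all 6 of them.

Using the convergent recurrence p_i = a_i*p_{i-1} + p_{i-2}, q_i = a_i*q_{i-1} + q_{i-2} with p_{-2}=0, p_{-1}=1, q_{-2}=1, q_{-1}=0:
  i=0: a_0=6, p_0 = 6*1 + 0 = 6, q_0 = 6*0 + 1 = 1.
  i=1: a_1=5, p_1 = 5*6 + 1 = 31, q_1 = 5*1 + 0 = 5.
  i=2: a_2=4, p_2 = 4*31 + 6 = 130, q_2 = 4*5 + 1 = 21.
  i=3: a_3=1, p_3 = 1*130 + 31 = 161, q_3 = 1*21 + 5 = 26.
  i=4: a_4=8, p_4 = 8*161 + 130 = 1418, q_4 = 8*26 + 21 = 229.
  i=5: a_5=4, p_5 = 4*1418 + 161 = 5833, q_5 = 4*229 + 26 = 942.

6/1, 31/5, 130/21, 161/26, 1418/229, 5833/942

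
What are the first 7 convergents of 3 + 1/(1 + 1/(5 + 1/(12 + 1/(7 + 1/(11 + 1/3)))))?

3/1, 4/1, 23/6, 280/73, 1983/517, 22093/5760, 68262/17797

Using the convergent recurrence p_i = a_i*p_{i-1} + p_{i-2}, q_i = a_i*q_{i-1} + q_{i-2} with p_{-2}=0, p_{-1}=1, q_{-2}=1, q_{-1}=0:
  i=0: a_0=3, p_0 = 3*1 + 0 = 3, q_0 = 3*0 + 1 = 1.
  i=1: a_1=1, p_1 = 1*3 + 1 = 4, q_1 = 1*1 + 0 = 1.
  i=2: a_2=5, p_2 = 5*4 + 3 = 23, q_2 = 5*1 + 1 = 6.
  i=3: a_3=12, p_3 = 12*23 + 4 = 280, q_3 = 12*6 + 1 = 73.
  i=4: a_4=7, p_4 = 7*280 + 23 = 1983, q_4 = 7*73 + 6 = 517.
  i=5: a_5=11, p_5 = 11*1983 + 280 = 22093, q_5 = 11*517 + 73 = 5760.
  i=6: a_6=3, p_6 = 3*22093 + 1983 = 68262, q_6 = 3*5760 + 517 = 17797.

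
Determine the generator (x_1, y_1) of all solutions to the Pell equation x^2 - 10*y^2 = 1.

First expand sqrt(10) as a continued fraction. With x_i = (sqrt(10) + m_i)/d_i and (m_0, d_0) = (0, 1): a_0 = floor(sqrt(10)) = 3, since 3^2 = 9 <= 10 < 16 = 4^2.
Iterate m_{i+1} = d_i*a_i - m_i, d_{i+1} = (10 - m_{i+1}^2)/d_i, a_{i+1} = floor((a_0 + m_{i+1})/d_{i+1}):
  m_1 = 1*3 - 0 = 3, d_1 = (10 - 3^2)/1 = 1/1 = 1, a_1 = floor((3 + 3)/1) = 6.
  m_2 = 1*6 - 3 = 3, d_2 = (10 - 3^2)/1 = 1/1 = 1: (m_2, d_2) = (m_1, d_1) = (3, 1), so from here the quotient a_1 repeats; the period length is 1.
So sqrt(10) = [3; (6)] with period length k = 1.
k is odd, so (p_{k-1}, q_{k-1}) only solves x^2 - 10y^2 = -1 and the fundamental solution of x^2 - 10y^2 = 1 is (p_{2k-1}, q_{2k-1}) = (p_1, q_1); compute convergents through index 1, running through the period twice.
Convergents (p_i = a_i*p_{i-1} + p_{i-2}, q_i = a_i*q_{i-1} + q_{i-2} with p_{-2}=0, p_{-1}=1, q_{-2}=1, q_{-1}=0):
  i=0: a_0=3, p_0 = 3*1 + 0 = 3, q_0 = 3*0 + 1 = 1.
  i=1: a_1=6, p_1 = 6*3 + 1 = 19, q_1 = 6*1 + 0 = 6.
Indeed p_0^2 - 10*q_0^2 = 9 - 10 = -1, not +1.
Check: 19^2 - 10*6^2 = 361 - 360 = 1, so (x, y) = (19, 6) solves the equation, and by the theorem it is the least positive solution.

(x, y) = (19, 6)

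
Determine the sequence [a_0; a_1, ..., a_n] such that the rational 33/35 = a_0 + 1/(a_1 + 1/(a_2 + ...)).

[0; 1, 16, 2]

Run the Euclidean algorithm on 33 and 35; the successive quotients are the partial quotients a_0, a_1, ... (each step inverts the fractional part left over by the previous one):
  33 = 0*35 + 33, so a_0 = 0.
  35 = 1*33 + 2, so a_1 = 1.
  33 = 16*2 + 1, so a_2 = 16.
  2 = 2*1 + 0, so a_3 = 2.
The remainder reaches 0 after 4 divisions, so the expansion has 4 partial quotients, read off in order.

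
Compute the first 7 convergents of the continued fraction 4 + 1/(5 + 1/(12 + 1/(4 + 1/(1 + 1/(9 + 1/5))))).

Using the convergent recurrence p_i = a_i*p_{i-1} + p_{i-2}, q_i = a_i*q_{i-1} + q_{i-2} with p_{-2}=0, p_{-1}=1, q_{-2}=1, q_{-1}=0:
  i=0: a_0=4, p_0 = 4*1 + 0 = 4, q_0 = 4*0 + 1 = 1.
  i=1: a_1=5, p_1 = 5*4 + 1 = 21, q_1 = 5*1 + 0 = 5.
  i=2: a_2=12, p_2 = 12*21 + 4 = 256, q_2 = 12*5 + 1 = 61.
  i=3: a_3=4, p_3 = 4*256 + 21 = 1045, q_3 = 4*61 + 5 = 249.
  i=4: a_4=1, p_4 = 1*1045 + 256 = 1301, q_4 = 1*249 + 61 = 310.
  i=5: a_5=9, p_5 = 9*1301 + 1045 = 12754, q_5 = 9*310 + 249 = 3039.
  i=6: a_6=5, p_6 = 5*12754 + 1301 = 65071, q_6 = 5*3039 + 310 = 15505.

4/1, 21/5, 256/61, 1045/249, 1301/310, 12754/3039, 65071/15505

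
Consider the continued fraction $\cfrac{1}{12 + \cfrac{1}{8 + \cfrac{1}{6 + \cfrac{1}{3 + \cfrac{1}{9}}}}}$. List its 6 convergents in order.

0/1, 1/12, 8/97, 49/594, 155/1879, 1444/17505

Using the convergent recurrence p_i = a_i*p_{i-1} + p_{i-2}, q_i = a_i*q_{i-1} + q_{i-2} with p_{-2}=0, p_{-1}=1, q_{-2}=1, q_{-1}=0:
  i=0: a_0=0, p_0 = 0*1 + 0 = 0, q_0 = 0*0 + 1 = 1.
  i=1: a_1=12, p_1 = 12*0 + 1 = 1, q_1 = 12*1 + 0 = 12.
  i=2: a_2=8, p_2 = 8*1 + 0 = 8, q_2 = 8*12 + 1 = 97.
  i=3: a_3=6, p_3 = 6*8 + 1 = 49, q_3 = 6*97 + 12 = 594.
  i=4: a_4=3, p_4 = 3*49 + 8 = 155, q_4 = 3*594 + 97 = 1879.
  i=5: a_5=9, p_5 = 9*155 + 49 = 1444, q_5 = 9*1879 + 594 = 17505.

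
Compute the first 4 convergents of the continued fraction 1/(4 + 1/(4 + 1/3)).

0/1, 1/4, 4/17, 13/55

Using the convergent recurrence p_i = a_i*p_{i-1} + p_{i-2}, q_i = a_i*q_{i-1} + q_{i-2} with p_{-2}=0, p_{-1}=1, q_{-2}=1, q_{-1}=0:
  i=0: a_0=0, p_0 = 0*1 + 0 = 0, q_0 = 0*0 + 1 = 1.
  i=1: a_1=4, p_1 = 4*0 + 1 = 1, q_1 = 4*1 + 0 = 4.
  i=2: a_2=4, p_2 = 4*1 + 0 = 4, q_2 = 4*4 + 1 = 17.
  i=3: a_3=3, p_3 = 3*4 + 1 = 13, q_3 = 3*17 + 4 = 55.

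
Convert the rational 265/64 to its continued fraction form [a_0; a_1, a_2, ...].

Run the Euclidean algorithm on 265 and 64; the successive quotients are the partial quotients a_0, a_1, ... (each step inverts the fractional part left over by the previous one):
  265 = 4*64 + 9, so a_0 = 4.
  64 = 7*9 + 1, so a_1 = 7.
  9 = 9*1 + 0, so a_2 = 9.
The remainder reaches 0 after 3 divisions, so the expansion has 3 partial quotients, read off in order.

[4; 7, 9]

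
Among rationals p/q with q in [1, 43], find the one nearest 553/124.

165/37

Expand x = 553/124 as a continued fraction with the Euclidean algorithm:
  553 = 4*124 + 57, so a_0 = 4.
  124 = 2*57 + 10, so a_1 = 2.
  57 = 5*10 + 7, so a_2 = 5.
  10 = 1*7 + 3, so a_3 = 1.
  7 = 2*3 + 1, so a_4 = 2.
  3 = 3*1 + 0, so a_5 = 3.
so x = [4; 2, 5, 1, 2, 3].
Convergents (p_i = a_i*p_{i-1} + p_{i-2}, q_i = a_i*q_{i-1} + q_{i-2} with p_{-2}=0, p_{-1}=1, q_{-2}=1, q_{-1}=0), until the denominator exceeds 43:
  i=0: a_0=4, p_0 = 4*1 + 0 = 4, q_0 = 4*0 + 1 = 1.
  i=1: a_1=2, p_1 = 2*4 + 1 = 9, q_1 = 2*1 + 0 = 2.
  i=2: a_2=5, p_2 = 5*9 + 4 = 49, q_2 = 5*2 + 1 = 11.
  i=3: a_3=1, p_3 = 1*49 + 9 = 58, q_3 = 1*11 + 2 = 13.
  i=4: a_4=2, p_4 = 2*58 + 49 = 165, q_4 = 2*13 + 11 = 37.
  i=5: a_5=3, p_5 = 3*165 + 58 = 553, q_5 = 3*37 + 13 = 124.
q_5 = 124 > 43, so the last convergent with denominator <= 43 is p_4/q_4 = 165/37.
The closest fraction with denominator <= 43 is either p_4/q_4 or the intermediate fraction (k*p_4 + p_3)/(k*q_4 + q_3) with the largest k >= 1 whose denominator stays <= 43; these approach x as k grows, and every other convergent or intermediate fraction in range is farther away.
Largest k: floor((43 - q_3)/q_4) = floor((43 - 13)/37) = 0.
Since k = 0, no intermediate fraction beyond p_4/q_4 has denominator <= 43, so the convergent 165/37 is the closest (its error is |553*37 - 165*124|/(124*37) = 1/4588).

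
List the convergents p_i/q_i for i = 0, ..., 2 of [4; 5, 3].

4/1, 21/5, 67/16

Using the convergent recurrence p_i = a_i*p_{i-1} + p_{i-2}, q_i = a_i*q_{i-1} + q_{i-2} with p_{-2}=0, p_{-1}=1, q_{-2}=1, q_{-1}=0:
  i=0: a_0=4, p_0 = 4*1 + 0 = 4, q_0 = 4*0 + 1 = 1.
  i=1: a_1=5, p_1 = 5*4 + 1 = 21, q_1 = 5*1 + 0 = 5.
  i=2: a_2=3, p_2 = 3*21 + 4 = 67, q_2 = 3*5 + 1 = 16.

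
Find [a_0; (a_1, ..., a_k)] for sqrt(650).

[25; (2, 50)]

Write x_i = (sqrt(650) + m_i)/d_i with (m_0, d_0) = (0, 1). a_0 = floor(sqrt(650)) = 25, since 25^2 = 625 <= 650 < 676 = 26^2.
Iterate m_{i+1} = d_i*a_i - m_i, d_{i+1} = (650 - m_{i+1}^2)/d_i, a_{i+1} = floor((a_0 + m_{i+1})/d_{i+1}):
  m_1 = 1*25 - 0 = 25, d_1 = (650 - 25^2)/1 = 25/1 = 25, a_1 = floor((25 + 25)/25) = 2.
  m_2 = 25*2 - 25 = 25, d_2 = (650 - 25^2)/25 = 25/25 = 1, a_2 = floor((25 + 25)/1) = 50.
  m_3 = 1*50 - 25 = 25, d_3 = (650 - 25^2)/1 = 25/1 = 25: (m_3, d_3) = (m_1, d_1) = (25, 25), so from here the quotients repeat a_1, a_2; the period length is 2.
Hence the expansion of sqrt(650) is a_0 = 25 followed by the repeating block 2, 50 (period 2).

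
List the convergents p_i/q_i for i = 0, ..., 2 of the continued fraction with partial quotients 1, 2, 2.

Using the convergent recurrence p_i = a_i*p_{i-1} + p_{i-2}, q_i = a_i*q_{i-1} + q_{i-2} with p_{-2}=0, p_{-1}=1, q_{-2}=1, q_{-1}=0:
  i=0: a_0=1, p_0 = 1*1 + 0 = 1, q_0 = 1*0 + 1 = 1.
  i=1: a_1=2, p_1 = 2*1 + 1 = 3, q_1 = 2*1 + 0 = 2.
  i=2: a_2=2, p_2 = 2*3 + 1 = 7, q_2 = 2*2 + 1 = 5.

1/1, 3/2, 7/5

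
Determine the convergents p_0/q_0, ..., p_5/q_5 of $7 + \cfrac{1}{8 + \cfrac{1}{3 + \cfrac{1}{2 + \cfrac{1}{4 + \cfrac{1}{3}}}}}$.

7/1, 57/8, 178/25, 413/58, 1830/257, 5903/829

Using the convergent recurrence p_i = a_i*p_{i-1} + p_{i-2}, q_i = a_i*q_{i-1} + q_{i-2} with p_{-2}=0, p_{-1}=1, q_{-2}=1, q_{-1}=0:
  i=0: a_0=7, p_0 = 7*1 + 0 = 7, q_0 = 7*0 + 1 = 1.
  i=1: a_1=8, p_1 = 8*7 + 1 = 57, q_1 = 8*1 + 0 = 8.
  i=2: a_2=3, p_2 = 3*57 + 7 = 178, q_2 = 3*8 + 1 = 25.
  i=3: a_3=2, p_3 = 2*178 + 57 = 413, q_3 = 2*25 + 8 = 58.
  i=4: a_4=4, p_4 = 4*413 + 178 = 1830, q_4 = 4*58 + 25 = 257.
  i=5: a_5=3, p_5 = 3*1830 + 413 = 5903, q_5 = 3*257 + 58 = 829.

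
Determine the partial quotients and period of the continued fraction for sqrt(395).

Write x_i = (sqrt(395) + m_i)/d_i with (m_0, d_0) = (0, 1). a_0 = floor(sqrt(395)) = 19, since 19^2 = 361 <= 395 < 400 = 20^2.
Iterate m_{i+1} = d_i*a_i - m_i, d_{i+1} = (395 - m_{i+1}^2)/d_i, a_{i+1} = floor((a_0 + m_{i+1})/d_{i+1}):
  m_1 = 1*19 - 0 = 19, d_1 = (395 - 19^2)/1 = 34/1 = 34, a_1 = floor((19 + 19)/34) = 1.
  m_2 = 34*1 - 19 = 15, d_2 = (395 - 15^2)/34 = 170/34 = 5, a_2 = floor((19 + 15)/5) = 6.
  m_3 = 5*6 - 15 = 15, d_3 = (395 - 15^2)/5 = 170/5 = 34, a_3 = floor((19 + 15)/34) = 1.
  m_4 = 34*1 - 15 = 19, d_4 = (395 - 19^2)/34 = 34/34 = 1, a_4 = floor((19 + 19)/1) = 38.
  m_5 = 1*38 - 19 = 19, d_5 = (395 - 19^2)/1 = 34/1 = 34: (m_5, d_5) = (m_1, d_1) = (19, 34), so from here the quotients repeat a_1, ..., a_4; the period length is 4.
Hence the expansion of sqrt(395) is a_0 = 19 followed by the repeating block 1, 6, 1, 38 (period 4).

[19; (1, 6, 1, 38)]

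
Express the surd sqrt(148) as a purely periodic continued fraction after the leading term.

[12; (6, 24)]

Write x_i = (sqrt(148) + m_i)/d_i with (m_0, d_0) = (0, 1). a_0 = floor(sqrt(148)) = 12, since 12^2 = 144 <= 148 < 169 = 13^2.
Iterate m_{i+1} = d_i*a_i - m_i, d_{i+1} = (148 - m_{i+1}^2)/d_i, a_{i+1} = floor((a_0 + m_{i+1})/d_{i+1}):
  m_1 = 1*12 - 0 = 12, d_1 = (148 - 12^2)/1 = 4/1 = 4, a_1 = floor((12 + 12)/4) = 6.
  m_2 = 4*6 - 12 = 12, d_2 = (148 - 12^2)/4 = 4/4 = 1, a_2 = floor((12 + 12)/1) = 24.
  m_3 = 1*24 - 12 = 12, d_3 = (148 - 12^2)/1 = 4/1 = 4: (m_3, d_3) = (m_1, d_1) = (12, 4), so from here the quotients repeat a_1, a_2; the period length is 2.
Hence the expansion of sqrt(148) is a_0 = 12 followed by the repeating block 6, 24 (period 2).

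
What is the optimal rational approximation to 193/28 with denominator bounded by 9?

Expand x = 193/28 as a continued fraction with the Euclidean algorithm:
  193 = 6*28 + 25, so a_0 = 6.
  28 = 1*25 + 3, so a_1 = 1.
  25 = 8*3 + 1, so a_2 = 8.
  3 = 3*1 + 0, so a_3 = 3.
so x = [6; 1, 8, 3].
Convergents (p_i = a_i*p_{i-1} + p_{i-2}, q_i = a_i*q_{i-1} + q_{i-2} with p_{-2}=0, p_{-1}=1, q_{-2}=1, q_{-1}=0), until the denominator exceeds 9:
  i=0: a_0=6, p_0 = 6*1 + 0 = 6, q_0 = 6*0 + 1 = 1.
  i=1: a_1=1, p_1 = 1*6 + 1 = 7, q_1 = 1*1 + 0 = 1.
  i=2: a_2=8, p_2 = 8*7 + 6 = 62, q_2 = 8*1 + 1 = 9.
  i=3: a_3=3, p_3 = 3*62 + 7 = 193, q_3 = 3*9 + 1 = 28.
q_3 = 28 > 9, so the last convergent with denominator <= 9 is p_2/q_2 = 62/9.
The closest fraction with denominator <= 9 is either p_2/q_2 or the intermediate fraction (k*p_2 + p_1)/(k*q_2 + q_1) with the largest k >= 1 whose denominator stays <= 9; these approach x as k grows, and every other convergent or intermediate fraction in range is farther away.
Largest k: floor((9 - q_1)/q_2) = floor((9 - 1)/9) = 0.
Since k = 0, no intermediate fraction beyond p_2/q_2 has denominator <= 9, so the convergent 62/9 is the closest (its error is |193*9 - 62*28|/(28*9) = 1/252).

62/9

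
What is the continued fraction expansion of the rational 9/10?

Run the Euclidean algorithm on 9 and 10; the successive quotients are the partial quotients a_0, a_1, ... (each step inverts the fractional part left over by the previous one):
  9 = 0*10 + 9, so a_0 = 0.
  10 = 1*9 + 1, so a_1 = 1.
  9 = 9*1 + 0, so a_2 = 9.
The remainder reaches 0 after 3 divisions, so the expansion has 3 partial quotients, read off in order.

[0; 1, 9]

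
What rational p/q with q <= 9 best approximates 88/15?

Expand x = 88/15 as a continued fraction with the Euclidean algorithm:
  88 = 5*15 + 13, so a_0 = 5.
  15 = 1*13 + 2, so a_1 = 1.
  13 = 6*2 + 1, so a_2 = 6.
  2 = 2*1 + 0, so a_3 = 2.
so x = [5; 1, 6, 2].
Convergents (p_i = a_i*p_{i-1} + p_{i-2}, q_i = a_i*q_{i-1} + q_{i-2} with p_{-2}=0, p_{-1}=1, q_{-2}=1, q_{-1}=0), until the denominator exceeds 9:
  i=0: a_0=5, p_0 = 5*1 + 0 = 5, q_0 = 5*0 + 1 = 1.
  i=1: a_1=1, p_1 = 1*5 + 1 = 6, q_1 = 1*1 + 0 = 1.
  i=2: a_2=6, p_2 = 6*6 + 5 = 41, q_2 = 6*1 + 1 = 7.
  i=3: a_3=2, p_3 = 2*41 + 6 = 88, q_3 = 2*7 + 1 = 15.
q_3 = 15 > 9, so the last convergent with denominator <= 9 is p_2/q_2 = 41/7.
The closest fraction with denominator <= 9 is either p_2/q_2 or the intermediate fraction (k*p_2 + p_1)/(k*q_2 + q_1) with the largest k >= 1 whose denominator stays <= 9; these approach x as k grows, and every other convergent or intermediate fraction in range is farther away.
Largest k: floor((9 - q_1)/q_2) = floor((9 - 1)/7) = 1.
That gives (1*41 + 6)/(1*7 + 1) = 47/8.
Compare the errors: |x - 41/7| = |88*7 - 41*15|/(15*7) = 1/105, and |x - 47/8| = |88*8 - 47*15|/(15*8) = 1/120.
Cross-multiplying, 1*105 = 105 < 120 = 1*120, so 1/120 is smaller: the intermediate fraction 47/8 is closer to x than 41/7.

47/8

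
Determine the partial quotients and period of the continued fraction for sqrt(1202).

Write x_i = (sqrt(1202) + m_i)/d_i with (m_0, d_0) = (0, 1). a_0 = floor(sqrt(1202)) = 34, since 34^2 = 1156 <= 1202 < 1225 = 35^2.
Iterate m_{i+1} = d_i*a_i - m_i, d_{i+1} = (1202 - m_{i+1}^2)/d_i, a_{i+1} = floor((a_0 + m_{i+1})/d_{i+1}):
  m_1 = 1*34 - 0 = 34, d_1 = (1202 - 34^2)/1 = 46/1 = 46, a_1 = floor((34 + 34)/46) = 1.
  m_2 = 46*1 - 34 = 12, d_2 = (1202 - 12^2)/46 = 1058/46 = 23, a_2 = floor((34 + 12)/23) = 2.
  m_3 = 23*2 - 12 = 34, d_3 = (1202 - 34^2)/23 = 46/23 = 2, a_3 = floor((34 + 34)/2) = 34.
  m_4 = 2*34 - 34 = 34, d_4 = (1202 - 34^2)/2 = 46/2 = 23, a_4 = floor((34 + 34)/23) = 2.
  m_5 = 23*2 - 34 = 12, d_5 = (1202 - 12^2)/23 = 1058/23 = 46, a_5 = floor((34 + 12)/46) = 1.
  m_6 = 46*1 - 12 = 34, d_6 = (1202 - 34^2)/46 = 46/46 = 1, a_6 = floor((34 + 34)/1) = 68.
  m_7 = 1*68 - 34 = 34, d_7 = (1202 - 34^2)/1 = 46/1 = 46: (m_7, d_7) = (m_1, d_1) = (34, 46), so from here the quotients repeat a_1, ..., a_6; the period length is 6.
Hence the expansion of sqrt(1202) is a_0 = 34 followed by the repeating block 1, 2, 34, 2, 1, 68 (period 6).

[34; (1, 2, 34, 2, 1, 68)]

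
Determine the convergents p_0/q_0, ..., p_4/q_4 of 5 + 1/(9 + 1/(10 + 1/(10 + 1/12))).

Using the convergent recurrence p_i = a_i*p_{i-1} + p_{i-2}, q_i = a_i*q_{i-1} + q_{i-2} with p_{-2}=0, p_{-1}=1, q_{-2}=1, q_{-1}=0:
  i=0: a_0=5, p_0 = 5*1 + 0 = 5, q_0 = 5*0 + 1 = 1.
  i=1: a_1=9, p_1 = 9*5 + 1 = 46, q_1 = 9*1 + 0 = 9.
  i=2: a_2=10, p_2 = 10*46 + 5 = 465, q_2 = 10*9 + 1 = 91.
  i=3: a_3=10, p_3 = 10*465 + 46 = 4696, q_3 = 10*91 + 9 = 919.
  i=4: a_4=12, p_4 = 12*4696 + 465 = 56817, q_4 = 12*919 + 91 = 11119.

5/1, 46/9, 465/91, 4696/919, 56817/11119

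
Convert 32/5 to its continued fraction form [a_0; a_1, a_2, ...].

Run the Euclidean algorithm on 32 and 5; the successive quotients are the partial quotients a_0, a_1, ... (each step inverts the fractional part left over by the previous one):
  32 = 6*5 + 2, so a_0 = 6.
  5 = 2*2 + 1, so a_1 = 2.
  2 = 2*1 + 0, so a_2 = 2.
The remainder reaches 0 after 3 divisions, so the expansion has 3 partial quotients, read off in order.

[6; 2, 2]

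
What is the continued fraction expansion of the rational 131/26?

Run the Euclidean algorithm on 131 and 26; the successive quotients are the partial quotients a_0, a_1, ... (each step inverts the fractional part left over by the previous one):
  131 = 5*26 + 1, so a_0 = 5.
  26 = 26*1 + 0, so a_1 = 26.
The remainder reaches 0 after 2 divisions, so the expansion has 2 partial quotients, read off in order.

[5; 26]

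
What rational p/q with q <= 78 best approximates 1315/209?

151/24

Expand x = 1315/209 as a continued fraction with the Euclidean algorithm:
  1315 = 6*209 + 61, so a_0 = 6.
  209 = 3*61 + 26, so a_1 = 3.
  61 = 2*26 + 9, so a_2 = 2.
  26 = 2*9 + 8, so a_3 = 2.
  9 = 1*8 + 1, so a_4 = 1.
  8 = 8*1 + 0, so a_5 = 8.
so x = [6; 3, 2, 2, 1, 8].
Convergents (p_i = a_i*p_{i-1} + p_{i-2}, q_i = a_i*q_{i-1} + q_{i-2} with p_{-2}=0, p_{-1}=1, q_{-2}=1, q_{-1}=0), until the denominator exceeds 78:
  i=0: a_0=6, p_0 = 6*1 + 0 = 6, q_0 = 6*0 + 1 = 1.
  i=1: a_1=3, p_1 = 3*6 + 1 = 19, q_1 = 3*1 + 0 = 3.
  i=2: a_2=2, p_2 = 2*19 + 6 = 44, q_2 = 2*3 + 1 = 7.
  i=3: a_3=2, p_3 = 2*44 + 19 = 107, q_3 = 2*7 + 3 = 17.
  i=4: a_4=1, p_4 = 1*107 + 44 = 151, q_4 = 1*17 + 7 = 24.
  i=5: a_5=8, p_5 = 8*151 + 107 = 1315, q_5 = 8*24 + 17 = 209.
q_5 = 209 > 78, so the last convergent with denominator <= 78 is p_4/q_4 = 151/24.
The closest fraction with denominator <= 78 is either p_4/q_4 or the intermediate fraction (k*p_4 + p_3)/(k*q_4 + q_3) with the largest k >= 1 whose denominator stays <= 78; these approach x as k grows, and every other convergent or intermediate fraction in range is farther away.
Largest k: floor((78 - q_3)/q_4) = floor((78 - 17)/24) = 2.
That gives (2*151 + 107)/(2*24 + 17) = 409/65.
Compare the errors: |x - 151/24| = |1315*24 - 151*209|/(209*24) = 1/5016, and |x - 409/65| = |1315*65 - 409*209|/(209*65) = 6/13585.
Cross-multiplying, 1*13585 = 13585 < 30096 = 6*5016, so 1/5016 is smaller: the convergent 151/24 is closer to x than 409/65.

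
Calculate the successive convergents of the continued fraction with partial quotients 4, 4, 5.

Using the convergent recurrence p_i = a_i*p_{i-1} + p_{i-2}, q_i = a_i*q_{i-1} + q_{i-2} with p_{-2}=0, p_{-1}=1, q_{-2}=1, q_{-1}=0:
  i=0: a_0=4, p_0 = 4*1 + 0 = 4, q_0 = 4*0 + 1 = 1.
  i=1: a_1=4, p_1 = 4*4 + 1 = 17, q_1 = 4*1 + 0 = 4.
  i=2: a_2=5, p_2 = 5*17 + 4 = 89, q_2 = 5*4 + 1 = 21.

4/1, 17/4, 89/21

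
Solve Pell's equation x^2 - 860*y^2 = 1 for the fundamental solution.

(x, y) = (3871, 132)

First expand sqrt(860) as a continued fraction. With x_i = (sqrt(860) + m_i)/d_i and (m_0, d_0) = (0, 1): a_0 = floor(sqrt(860)) = 29, since 29^2 = 841 <= 860 < 900 = 30^2.
Iterate m_{i+1} = d_i*a_i - m_i, d_{i+1} = (860 - m_{i+1}^2)/d_i, a_{i+1} = floor((a_0 + m_{i+1})/d_{i+1}):
  m_1 = 1*29 - 0 = 29, d_1 = (860 - 29^2)/1 = 19/1 = 19, a_1 = floor((29 + 29)/19) = 3.
  m_2 = 19*3 - 29 = 28, d_2 = (860 - 28^2)/19 = 76/19 = 4, a_2 = floor((29 + 28)/4) = 14.
  m_3 = 4*14 - 28 = 28, d_3 = (860 - 28^2)/4 = 76/4 = 19, a_3 = floor((29 + 28)/19) = 3.
  m_4 = 19*3 - 28 = 29, d_4 = (860 - 29^2)/19 = 19/19 = 1, a_4 = floor((29 + 29)/1) = 58.
  m_5 = 1*58 - 29 = 29, d_5 = (860 - 29^2)/1 = 19/1 = 19: (m_5, d_5) = (m_1, d_1) = (29, 19), so from here the quotients repeat a_1, ..., a_4; the period length is 4.
So sqrt(860) = [29; (3, 14, 3, 58)] with period length k = 4.
k is even, so the fundamental solution of x^2 - 860y^2 = 1 is (p_{k-1}, q_{k-1}) = (p_3, q_3); compute convergents through index 3.
Convergents (p_i = a_i*p_{i-1} + p_{i-2}, q_i = a_i*q_{i-1} + q_{i-2} with p_{-2}=0, p_{-1}=1, q_{-2}=1, q_{-1}=0):
  i=0: a_0=29, p_0 = 29*1 + 0 = 29, q_0 = 29*0 + 1 = 1.
  i=1: a_1=3, p_1 = 3*29 + 1 = 88, q_1 = 3*1 + 0 = 3.
  i=2: a_2=14, p_2 = 14*88 + 29 = 1261, q_2 = 14*3 + 1 = 43.
  i=3: a_3=3, p_3 = 3*1261 + 88 = 3871, q_3 = 3*43 + 3 = 132.
Check: 3871^2 - 860*132^2 = 14984641 - 14984640 = 1, so (x, y) = (3871, 132) solves the equation, and by the theorem it is the least positive solution.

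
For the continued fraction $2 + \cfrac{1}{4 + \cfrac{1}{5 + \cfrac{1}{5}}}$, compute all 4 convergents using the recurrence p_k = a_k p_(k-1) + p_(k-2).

Using the convergent recurrence p_i = a_i*p_{i-1} + p_{i-2}, q_i = a_i*q_{i-1} + q_{i-2} with p_{-2}=0, p_{-1}=1, q_{-2}=1, q_{-1}=0:
  i=0: a_0=2, p_0 = 2*1 + 0 = 2, q_0 = 2*0 + 1 = 1.
  i=1: a_1=4, p_1 = 4*2 + 1 = 9, q_1 = 4*1 + 0 = 4.
  i=2: a_2=5, p_2 = 5*9 + 2 = 47, q_2 = 5*4 + 1 = 21.
  i=3: a_3=5, p_3 = 5*47 + 9 = 244, q_3 = 5*21 + 4 = 109.

2/1, 9/4, 47/21, 244/109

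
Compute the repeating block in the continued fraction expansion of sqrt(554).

[23; (1, 1, 6, 4, 1, 1, 4, 6, 1, 1, 46)]

Write x_i = (sqrt(554) + m_i)/d_i with (m_0, d_0) = (0, 1). a_0 = floor(sqrt(554)) = 23, since 23^2 = 529 <= 554 < 576 = 24^2.
Iterate m_{i+1} = d_i*a_i - m_i, d_{i+1} = (554 - m_{i+1}^2)/d_i, a_{i+1} = floor((a_0 + m_{i+1})/d_{i+1}):
  m_1 = 1*23 - 0 = 23, d_1 = (554 - 23^2)/1 = 25/1 = 25, a_1 = floor((23 + 23)/25) = 1.
  m_2 = 25*1 - 23 = 2, d_2 = (554 - 2^2)/25 = 550/25 = 22, a_2 = floor((23 + 2)/22) = 1.
  m_3 = 22*1 - 2 = 20, d_3 = (554 - 20^2)/22 = 154/22 = 7, a_3 = floor((23 + 20)/7) = 6.
  m_4 = 7*6 - 20 = 22, d_4 = (554 - 22^2)/7 = 70/7 = 10, a_4 = floor((23 + 22)/10) = 4.
  m_5 = 10*4 - 22 = 18, d_5 = (554 - 18^2)/10 = 230/10 = 23, a_5 = floor((23 + 18)/23) = 1.
  m_6 = 23*1 - 18 = 5, d_6 = (554 - 5^2)/23 = 529/23 = 23, a_6 = floor((23 + 5)/23) = 1.
  m_7 = 23*1 - 5 = 18, d_7 = (554 - 18^2)/23 = 230/23 = 10, a_7 = floor((23 + 18)/10) = 4.
  m_8 = 10*4 - 18 = 22, d_8 = (554 - 22^2)/10 = 70/10 = 7, a_8 = floor((23 + 22)/7) = 6.
  m_9 = 7*6 - 22 = 20, d_9 = (554 - 20^2)/7 = 154/7 = 22, a_9 = floor((23 + 20)/22) = 1.
  m_10 = 22*1 - 20 = 2, d_10 = (554 - 2^2)/22 = 550/22 = 25, a_10 = floor((23 + 2)/25) = 1.
  m_11 = 25*1 - 2 = 23, d_11 = (554 - 23^2)/25 = 25/25 = 1, a_11 = floor((23 + 23)/1) = 46.
  m_12 = 1*46 - 23 = 23, d_12 = (554 - 23^2)/1 = 25/1 = 25: (m_12, d_12) = (m_1, d_1) = (23, 25), so from here the quotients repeat a_1, ..., a_11; the period length is 11.
Hence the expansion of sqrt(554) is a_0 = 23 followed by the repeating block 1, 1, 6, 4, 1, 1, 4, 6, 1, 1, 46 (period 11).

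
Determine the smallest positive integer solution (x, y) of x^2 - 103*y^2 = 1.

(x, y) = (227528, 22419)

First expand sqrt(103) as a continued fraction. With x_i = (sqrt(103) + m_i)/d_i and (m_0, d_0) = (0, 1): a_0 = floor(sqrt(103)) = 10, since 10^2 = 100 <= 103 < 121 = 11^2.
Iterate m_{i+1} = d_i*a_i - m_i, d_{i+1} = (103 - m_{i+1}^2)/d_i, a_{i+1} = floor((a_0 + m_{i+1})/d_{i+1}):
  m_1 = 1*10 - 0 = 10, d_1 = (103 - 10^2)/1 = 3/1 = 3, a_1 = floor((10 + 10)/3) = 6.
  m_2 = 3*6 - 10 = 8, d_2 = (103 - 8^2)/3 = 39/3 = 13, a_2 = floor((10 + 8)/13) = 1.
  m_3 = 13*1 - 8 = 5, d_3 = (103 - 5^2)/13 = 78/13 = 6, a_3 = floor((10 + 5)/6) = 2.
  m_4 = 6*2 - 5 = 7, d_4 = (103 - 7^2)/6 = 54/6 = 9, a_4 = floor((10 + 7)/9) = 1.
  m_5 = 9*1 - 7 = 2, d_5 = (103 - 2^2)/9 = 99/9 = 11, a_5 = floor((10 + 2)/11) = 1.
  m_6 = 11*1 - 2 = 9, d_6 = (103 - 9^2)/11 = 22/11 = 2, a_6 = floor((10 + 9)/2) = 9.
  m_7 = 2*9 - 9 = 9, d_7 = (103 - 9^2)/2 = 22/2 = 11, a_7 = floor((10 + 9)/11) = 1.
  m_8 = 11*1 - 9 = 2, d_8 = (103 - 2^2)/11 = 99/11 = 9, a_8 = floor((10 + 2)/9) = 1.
  m_9 = 9*1 - 2 = 7, d_9 = (103 - 7^2)/9 = 54/9 = 6, a_9 = floor((10 + 7)/6) = 2.
  m_10 = 6*2 - 7 = 5, d_10 = (103 - 5^2)/6 = 78/6 = 13, a_10 = floor((10 + 5)/13) = 1.
  m_11 = 13*1 - 5 = 8, d_11 = (103 - 8^2)/13 = 39/13 = 3, a_11 = floor((10 + 8)/3) = 6.
  m_12 = 3*6 - 8 = 10, d_12 = (103 - 10^2)/3 = 3/3 = 1, a_12 = floor((10 + 10)/1) = 20.
  m_13 = 1*20 - 10 = 10, d_13 = (103 - 10^2)/1 = 3/1 = 3: (m_13, d_13) = (m_1, d_1) = (10, 3), so from here the quotients repeat a_1, ..., a_12; the period length is 12.
So sqrt(103) = [10; (6, 1, 2, 1, 1, 9, 1, 1, 2, 1, 6, 20)] with period length k = 12.
k is even, so the fundamental solution of x^2 - 103y^2 = 1 is (p_{k-1}, q_{k-1}) = (p_11, q_11); compute convergents through index 11.
Convergents (p_i = a_i*p_{i-1} + p_{i-2}, q_i = a_i*q_{i-1} + q_{i-2} with p_{-2}=0, p_{-1}=1, q_{-2}=1, q_{-1}=0):
  i=0: a_0=10, p_0 = 10*1 + 0 = 10, q_0 = 10*0 + 1 = 1.
  i=1: a_1=6, p_1 = 6*10 + 1 = 61, q_1 = 6*1 + 0 = 6.
  i=2: a_2=1, p_2 = 1*61 + 10 = 71, q_2 = 1*6 + 1 = 7.
  i=3: a_3=2, p_3 = 2*71 + 61 = 203, q_3 = 2*7 + 6 = 20.
  i=4: a_4=1, p_4 = 1*203 + 71 = 274, q_4 = 1*20 + 7 = 27.
  i=5: a_5=1, p_5 = 1*274 + 203 = 477, q_5 = 1*27 + 20 = 47.
  i=6: a_6=9, p_6 = 9*477 + 274 = 4567, q_6 = 9*47 + 27 = 450.
  i=7: a_7=1, p_7 = 1*4567 + 477 = 5044, q_7 = 1*450 + 47 = 497.
  i=8: a_8=1, p_8 = 1*5044 + 4567 = 9611, q_8 = 1*497 + 450 = 947.
  i=9: a_9=2, p_9 = 2*9611 + 5044 = 24266, q_9 = 2*947 + 497 = 2391.
  i=10: a_10=1, p_10 = 1*24266 + 9611 = 33877, q_10 = 1*2391 + 947 = 3338.
  i=11: a_11=6, p_11 = 6*33877 + 24266 = 227528, q_11 = 6*3338 + 2391 = 22419.
Check: 227528^2 - 103*22419^2 = 51768990784 - 51768990783 = 1, so (x, y) = (227528, 22419) solves the equation, and by the theorem it is the least positive solution.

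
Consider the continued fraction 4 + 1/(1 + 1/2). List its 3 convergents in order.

4/1, 5/1, 14/3

Using the convergent recurrence p_i = a_i*p_{i-1} + p_{i-2}, q_i = a_i*q_{i-1} + q_{i-2} with p_{-2}=0, p_{-1}=1, q_{-2}=1, q_{-1}=0:
  i=0: a_0=4, p_0 = 4*1 + 0 = 4, q_0 = 4*0 + 1 = 1.
  i=1: a_1=1, p_1 = 1*4 + 1 = 5, q_1 = 1*1 + 0 = 1.
  i=2: a_2=2, p_2 = 2*5 + 4 = 14, q_2 = 2*1 + 1 = 3.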